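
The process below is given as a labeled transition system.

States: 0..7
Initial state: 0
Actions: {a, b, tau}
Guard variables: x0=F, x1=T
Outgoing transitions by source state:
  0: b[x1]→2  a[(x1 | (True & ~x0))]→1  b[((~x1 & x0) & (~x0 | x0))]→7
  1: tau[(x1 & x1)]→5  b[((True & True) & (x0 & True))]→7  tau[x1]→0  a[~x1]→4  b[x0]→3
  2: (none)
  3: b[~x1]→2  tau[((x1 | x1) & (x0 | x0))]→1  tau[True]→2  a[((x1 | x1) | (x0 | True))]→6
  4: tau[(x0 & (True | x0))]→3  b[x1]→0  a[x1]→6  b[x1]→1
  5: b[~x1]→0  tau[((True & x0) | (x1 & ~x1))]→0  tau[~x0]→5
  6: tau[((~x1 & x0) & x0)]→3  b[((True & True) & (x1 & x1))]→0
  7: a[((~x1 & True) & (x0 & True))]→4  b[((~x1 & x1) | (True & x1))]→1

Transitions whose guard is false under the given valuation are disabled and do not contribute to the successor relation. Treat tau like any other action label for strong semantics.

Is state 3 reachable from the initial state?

Answer: UNREACHABLE

Working:
12 transition(s) survive guard evaluation.
depth 0: {0}
depth 1: {1,2}  total {0,1,2}
depth 2: {5}  total {0,1,2,5}
R = {0,1,2,5}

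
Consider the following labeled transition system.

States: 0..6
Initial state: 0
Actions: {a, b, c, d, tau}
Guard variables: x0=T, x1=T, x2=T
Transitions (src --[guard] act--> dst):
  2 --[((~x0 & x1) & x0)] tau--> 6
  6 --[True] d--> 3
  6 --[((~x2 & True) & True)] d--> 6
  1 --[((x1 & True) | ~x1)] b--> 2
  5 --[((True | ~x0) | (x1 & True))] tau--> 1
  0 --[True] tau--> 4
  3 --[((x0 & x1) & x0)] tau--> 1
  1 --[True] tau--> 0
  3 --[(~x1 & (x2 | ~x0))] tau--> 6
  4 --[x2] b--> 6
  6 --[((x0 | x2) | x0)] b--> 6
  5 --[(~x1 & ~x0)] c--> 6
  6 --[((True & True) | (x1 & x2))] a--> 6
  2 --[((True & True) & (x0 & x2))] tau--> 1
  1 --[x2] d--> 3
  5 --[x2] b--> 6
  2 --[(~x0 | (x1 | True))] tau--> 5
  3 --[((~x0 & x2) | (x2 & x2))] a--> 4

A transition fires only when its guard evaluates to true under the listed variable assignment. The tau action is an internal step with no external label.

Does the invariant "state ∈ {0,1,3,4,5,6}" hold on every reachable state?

Answer: INVARIANT VIOLATED at state 2

Working:
Safe = {0,1,3,4,5,6}
Reach set: {0,1,2,3,4,5,6}
  0: ✓
  1: ✓
  2: ✗ unsafe
  3: ✓
  4: ✓
  5: ✓
  6: ✓
witness against invariant: tau·b·d·tau·b → 2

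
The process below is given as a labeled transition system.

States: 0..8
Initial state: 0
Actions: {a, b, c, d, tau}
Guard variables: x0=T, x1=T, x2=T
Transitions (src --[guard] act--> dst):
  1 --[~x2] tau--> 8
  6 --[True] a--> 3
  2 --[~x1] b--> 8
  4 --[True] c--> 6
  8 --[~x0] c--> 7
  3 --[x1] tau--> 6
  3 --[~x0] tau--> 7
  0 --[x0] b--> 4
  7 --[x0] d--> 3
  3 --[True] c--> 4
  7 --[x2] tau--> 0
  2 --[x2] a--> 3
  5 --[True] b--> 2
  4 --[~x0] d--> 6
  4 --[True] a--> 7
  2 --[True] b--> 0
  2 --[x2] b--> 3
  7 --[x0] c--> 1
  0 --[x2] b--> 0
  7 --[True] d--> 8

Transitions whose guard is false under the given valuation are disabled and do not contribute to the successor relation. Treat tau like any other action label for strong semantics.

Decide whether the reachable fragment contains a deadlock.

Reachable = {0,1,3,4,6,7,8}
  0: b→0  b→4  [deg 2]
  1: ∅  [deadlock]
  3: c→4  tau→6  [deg 2]
  4: a→7  c→6  [deg 2]
  6: a→3  [deg 1]
  7: c→1  d→3  d→8  tau→0  [deg 4]
  8: ∅  [deadlock]
Path to 1: b·a·c

Answer: DEADLOCK at state 1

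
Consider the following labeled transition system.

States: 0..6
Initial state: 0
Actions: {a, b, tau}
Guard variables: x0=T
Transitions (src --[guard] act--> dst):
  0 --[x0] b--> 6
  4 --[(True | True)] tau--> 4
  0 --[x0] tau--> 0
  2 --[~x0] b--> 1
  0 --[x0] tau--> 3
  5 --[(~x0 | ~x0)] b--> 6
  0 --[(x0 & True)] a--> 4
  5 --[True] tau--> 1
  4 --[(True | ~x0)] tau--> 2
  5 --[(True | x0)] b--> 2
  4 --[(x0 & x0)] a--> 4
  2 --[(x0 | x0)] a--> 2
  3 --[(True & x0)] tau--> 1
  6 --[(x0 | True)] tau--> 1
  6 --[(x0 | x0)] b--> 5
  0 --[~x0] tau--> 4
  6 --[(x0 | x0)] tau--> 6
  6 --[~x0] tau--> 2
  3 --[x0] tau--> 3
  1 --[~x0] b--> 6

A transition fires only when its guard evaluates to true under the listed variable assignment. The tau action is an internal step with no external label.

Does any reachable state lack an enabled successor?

R = {0,1,2,3,4,5,6}
  0: a→4  b→6  tau→0  tau→3  [4 out]
  1: ∅  [STUCK]
  2: a→2  [1 out]
  3: tau→1  tau→3  [2 out]
  4: a→4  tau→2  tau→4  [3 out]
  5: b→2  tau→1  [2 out]
  6: b→5  tau→1  tau→6  [3 out]
Path to 1: b·tau

Answer: DEADLOCK at state 1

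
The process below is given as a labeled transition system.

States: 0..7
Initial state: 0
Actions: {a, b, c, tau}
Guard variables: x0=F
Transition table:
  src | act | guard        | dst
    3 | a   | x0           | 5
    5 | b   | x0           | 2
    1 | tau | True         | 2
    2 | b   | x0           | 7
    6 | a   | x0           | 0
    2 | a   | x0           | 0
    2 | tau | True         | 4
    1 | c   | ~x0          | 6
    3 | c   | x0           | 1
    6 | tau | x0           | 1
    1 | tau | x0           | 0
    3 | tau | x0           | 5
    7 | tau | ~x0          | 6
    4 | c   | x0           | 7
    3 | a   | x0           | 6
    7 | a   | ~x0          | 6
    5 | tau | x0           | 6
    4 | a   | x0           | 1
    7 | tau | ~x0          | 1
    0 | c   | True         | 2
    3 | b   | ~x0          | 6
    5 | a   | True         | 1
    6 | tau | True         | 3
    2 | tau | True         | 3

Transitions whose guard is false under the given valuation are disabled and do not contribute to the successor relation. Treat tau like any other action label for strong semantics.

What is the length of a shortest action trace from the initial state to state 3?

Answer: 2

Trace:
BFS to 3:
  L0 = {0}
  L1 = {2}
  L2 = {3,4}
3 enters at depth 2; path c·tau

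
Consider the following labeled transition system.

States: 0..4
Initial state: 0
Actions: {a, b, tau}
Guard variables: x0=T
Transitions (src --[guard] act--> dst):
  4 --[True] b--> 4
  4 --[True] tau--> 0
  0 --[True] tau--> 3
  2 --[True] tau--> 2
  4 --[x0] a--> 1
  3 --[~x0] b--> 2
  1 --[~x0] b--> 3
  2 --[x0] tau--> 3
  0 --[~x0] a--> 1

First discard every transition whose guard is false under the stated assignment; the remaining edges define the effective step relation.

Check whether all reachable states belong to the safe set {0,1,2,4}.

Answer: INVARIANT VIOLATED at state 3

Analysis:
Inv-set: {0,1,2,4}
Reach set: {0,3}
  0: ok
  3: ✗ unsafe
reach 3 via tau — violates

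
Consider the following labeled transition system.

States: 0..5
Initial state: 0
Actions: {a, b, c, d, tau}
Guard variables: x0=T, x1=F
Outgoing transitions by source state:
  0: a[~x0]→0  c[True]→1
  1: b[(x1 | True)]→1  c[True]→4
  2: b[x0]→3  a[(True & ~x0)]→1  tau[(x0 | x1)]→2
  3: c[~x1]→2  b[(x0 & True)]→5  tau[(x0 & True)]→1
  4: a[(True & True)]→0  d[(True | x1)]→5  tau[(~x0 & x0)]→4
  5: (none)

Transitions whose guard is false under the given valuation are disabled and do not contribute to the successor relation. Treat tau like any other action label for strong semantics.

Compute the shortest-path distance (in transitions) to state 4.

Answer: 2

Working:
BFS to 4:
  L0 = {0}
  L1 = {1}
  L2 = {4}
depth(4)=2, e.g. c·c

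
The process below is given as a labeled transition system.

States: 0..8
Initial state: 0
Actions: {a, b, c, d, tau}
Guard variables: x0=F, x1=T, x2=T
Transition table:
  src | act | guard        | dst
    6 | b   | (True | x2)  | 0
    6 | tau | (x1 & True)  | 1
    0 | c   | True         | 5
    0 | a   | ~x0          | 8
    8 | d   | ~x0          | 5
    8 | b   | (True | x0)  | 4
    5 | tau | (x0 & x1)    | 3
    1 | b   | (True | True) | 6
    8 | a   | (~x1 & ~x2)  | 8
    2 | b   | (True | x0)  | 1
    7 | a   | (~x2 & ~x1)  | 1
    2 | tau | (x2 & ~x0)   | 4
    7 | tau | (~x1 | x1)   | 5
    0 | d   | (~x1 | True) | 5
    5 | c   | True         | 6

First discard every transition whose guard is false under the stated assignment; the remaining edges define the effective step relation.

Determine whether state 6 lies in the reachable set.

Answer: REACHABLE

Analysis:
Guard filter leaves 12 enabled edge(s).
L0 = {0}
L1 = {5,8}  total {0,5,8}
L2 = {4,6}  total {0,4,5,6,8}
L3 = {1}  total {0,1,4,5,6,8}
Reach set: {0,1,4,5,6,8}
Path to 6: c·c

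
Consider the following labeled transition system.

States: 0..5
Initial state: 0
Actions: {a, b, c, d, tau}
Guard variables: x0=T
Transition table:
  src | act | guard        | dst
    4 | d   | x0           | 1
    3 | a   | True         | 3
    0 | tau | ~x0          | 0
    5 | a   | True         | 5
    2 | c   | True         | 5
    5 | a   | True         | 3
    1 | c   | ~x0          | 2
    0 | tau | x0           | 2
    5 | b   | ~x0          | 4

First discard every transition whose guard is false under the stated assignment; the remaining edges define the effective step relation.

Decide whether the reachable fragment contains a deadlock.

Reachable = {0,2,3,5}
  0: tau→2  [1 out]
  2: c→5  [1 out]
  3: a→3  [1 out]
  5: a→3  a→5  [2 out]

Answer: DEADLOCK-FREE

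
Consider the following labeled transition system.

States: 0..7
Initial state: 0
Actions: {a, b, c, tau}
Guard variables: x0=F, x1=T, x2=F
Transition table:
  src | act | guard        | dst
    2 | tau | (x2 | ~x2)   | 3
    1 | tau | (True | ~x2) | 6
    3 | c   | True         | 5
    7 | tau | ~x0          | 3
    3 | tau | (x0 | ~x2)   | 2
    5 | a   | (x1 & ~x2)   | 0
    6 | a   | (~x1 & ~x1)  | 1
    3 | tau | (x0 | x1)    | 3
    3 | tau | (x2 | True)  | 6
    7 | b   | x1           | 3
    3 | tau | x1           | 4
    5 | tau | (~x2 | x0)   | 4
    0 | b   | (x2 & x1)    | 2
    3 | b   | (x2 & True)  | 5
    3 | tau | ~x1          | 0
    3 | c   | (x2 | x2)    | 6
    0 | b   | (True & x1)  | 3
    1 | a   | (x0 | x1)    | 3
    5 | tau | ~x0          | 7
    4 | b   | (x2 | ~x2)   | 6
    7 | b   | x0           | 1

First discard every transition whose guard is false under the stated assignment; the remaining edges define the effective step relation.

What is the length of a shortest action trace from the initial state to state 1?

Layered search for 1:
  L0 = {0}
  L1 = {3}
  L2 = {2,4,5,6}
  L3 = {7}
1 never appears.

Answer: UNREACHABLE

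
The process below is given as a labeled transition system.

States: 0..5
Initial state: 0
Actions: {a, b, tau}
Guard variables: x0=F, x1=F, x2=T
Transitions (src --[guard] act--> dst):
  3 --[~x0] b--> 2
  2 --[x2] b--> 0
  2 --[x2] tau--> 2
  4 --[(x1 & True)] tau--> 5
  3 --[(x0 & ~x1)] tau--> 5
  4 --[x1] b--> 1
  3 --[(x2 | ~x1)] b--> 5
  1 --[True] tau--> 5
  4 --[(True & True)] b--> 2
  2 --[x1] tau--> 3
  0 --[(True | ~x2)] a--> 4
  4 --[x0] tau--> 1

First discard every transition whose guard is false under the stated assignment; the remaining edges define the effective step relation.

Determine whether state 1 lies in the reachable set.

Answer: UNREACHABLE

Trace:
After dropping false guards: 7 live edges.
Layer 0: {0}
Layer 1: {4}  now seen {0,4}
Layer 2: {2}  now seen {0,2,4}
Reach set: {0,2,4}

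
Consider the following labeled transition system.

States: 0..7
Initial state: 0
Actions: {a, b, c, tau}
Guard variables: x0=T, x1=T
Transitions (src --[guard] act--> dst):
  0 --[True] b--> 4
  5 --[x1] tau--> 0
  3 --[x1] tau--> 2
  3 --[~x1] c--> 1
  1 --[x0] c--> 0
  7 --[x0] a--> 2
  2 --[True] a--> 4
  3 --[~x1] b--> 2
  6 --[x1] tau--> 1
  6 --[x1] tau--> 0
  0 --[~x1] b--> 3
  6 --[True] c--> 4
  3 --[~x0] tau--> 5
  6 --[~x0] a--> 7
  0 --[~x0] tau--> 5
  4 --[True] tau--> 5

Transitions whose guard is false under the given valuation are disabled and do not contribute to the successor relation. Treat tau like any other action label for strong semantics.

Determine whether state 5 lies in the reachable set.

Guard filter leaves 10 enabled edge(s).
L0 = {0}
L1 = {4}  total {0,4}
L2 = {5}  total {0,4,5}
R = {0,4,5}
trace reaching 5: b·tau

Answer: REACHABLE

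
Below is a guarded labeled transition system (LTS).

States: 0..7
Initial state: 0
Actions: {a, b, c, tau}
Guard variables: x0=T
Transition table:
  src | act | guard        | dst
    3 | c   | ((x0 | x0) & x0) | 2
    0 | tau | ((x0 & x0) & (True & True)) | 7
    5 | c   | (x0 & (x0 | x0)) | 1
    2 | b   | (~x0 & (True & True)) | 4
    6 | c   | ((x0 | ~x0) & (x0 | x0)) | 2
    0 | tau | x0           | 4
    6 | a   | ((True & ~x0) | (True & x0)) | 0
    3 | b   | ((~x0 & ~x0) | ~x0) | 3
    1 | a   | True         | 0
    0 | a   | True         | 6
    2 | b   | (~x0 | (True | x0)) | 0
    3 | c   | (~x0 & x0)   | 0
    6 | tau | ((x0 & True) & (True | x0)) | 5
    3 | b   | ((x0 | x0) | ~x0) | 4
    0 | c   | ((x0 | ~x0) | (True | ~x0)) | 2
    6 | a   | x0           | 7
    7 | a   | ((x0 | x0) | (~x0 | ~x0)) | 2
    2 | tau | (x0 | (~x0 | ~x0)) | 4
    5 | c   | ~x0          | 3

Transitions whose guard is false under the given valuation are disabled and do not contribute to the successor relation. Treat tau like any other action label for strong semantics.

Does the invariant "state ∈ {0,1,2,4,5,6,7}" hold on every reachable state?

Safe = {0,1,2,4,5,6,7}
Reach set: {0,1,2,4,5,6,7}
  0: ✓
  1: ✓
  2: ✓
  4: ✓
  5: ✓
  6: ✓
  7: ✓

Answer: INVARIANT HOLDS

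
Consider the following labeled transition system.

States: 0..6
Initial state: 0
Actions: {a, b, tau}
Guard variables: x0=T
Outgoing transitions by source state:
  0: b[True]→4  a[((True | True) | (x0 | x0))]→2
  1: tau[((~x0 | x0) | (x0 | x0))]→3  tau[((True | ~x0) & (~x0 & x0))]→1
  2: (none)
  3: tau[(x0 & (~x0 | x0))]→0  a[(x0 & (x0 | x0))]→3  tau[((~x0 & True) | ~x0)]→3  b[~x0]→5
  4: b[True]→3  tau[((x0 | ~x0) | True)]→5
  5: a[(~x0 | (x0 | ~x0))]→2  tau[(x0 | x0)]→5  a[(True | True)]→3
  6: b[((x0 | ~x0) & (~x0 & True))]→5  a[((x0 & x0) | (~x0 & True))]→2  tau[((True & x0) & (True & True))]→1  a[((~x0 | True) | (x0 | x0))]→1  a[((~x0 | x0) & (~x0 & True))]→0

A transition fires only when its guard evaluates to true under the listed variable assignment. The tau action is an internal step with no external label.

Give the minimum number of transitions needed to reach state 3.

Breadth-first toward 3:
  L0 = {0}
  L1 = {2,4}
  L2 = {3,5}
3 enters at depth 2; path b·b

Answer: 2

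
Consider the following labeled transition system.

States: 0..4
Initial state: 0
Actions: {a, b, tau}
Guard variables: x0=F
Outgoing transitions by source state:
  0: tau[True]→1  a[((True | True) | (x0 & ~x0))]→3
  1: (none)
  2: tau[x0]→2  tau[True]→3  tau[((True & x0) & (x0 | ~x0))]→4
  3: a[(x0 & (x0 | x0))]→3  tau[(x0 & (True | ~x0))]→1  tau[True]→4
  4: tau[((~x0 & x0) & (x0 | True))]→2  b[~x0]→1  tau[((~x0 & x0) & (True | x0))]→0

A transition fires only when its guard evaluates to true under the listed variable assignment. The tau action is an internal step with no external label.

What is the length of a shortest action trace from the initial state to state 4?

BFS to 4:
  Layer 0: {0}
  Layer 1: {1,3}
  Layer 2: {4}
4 enters at depth 2; path a·tau

Answer: 2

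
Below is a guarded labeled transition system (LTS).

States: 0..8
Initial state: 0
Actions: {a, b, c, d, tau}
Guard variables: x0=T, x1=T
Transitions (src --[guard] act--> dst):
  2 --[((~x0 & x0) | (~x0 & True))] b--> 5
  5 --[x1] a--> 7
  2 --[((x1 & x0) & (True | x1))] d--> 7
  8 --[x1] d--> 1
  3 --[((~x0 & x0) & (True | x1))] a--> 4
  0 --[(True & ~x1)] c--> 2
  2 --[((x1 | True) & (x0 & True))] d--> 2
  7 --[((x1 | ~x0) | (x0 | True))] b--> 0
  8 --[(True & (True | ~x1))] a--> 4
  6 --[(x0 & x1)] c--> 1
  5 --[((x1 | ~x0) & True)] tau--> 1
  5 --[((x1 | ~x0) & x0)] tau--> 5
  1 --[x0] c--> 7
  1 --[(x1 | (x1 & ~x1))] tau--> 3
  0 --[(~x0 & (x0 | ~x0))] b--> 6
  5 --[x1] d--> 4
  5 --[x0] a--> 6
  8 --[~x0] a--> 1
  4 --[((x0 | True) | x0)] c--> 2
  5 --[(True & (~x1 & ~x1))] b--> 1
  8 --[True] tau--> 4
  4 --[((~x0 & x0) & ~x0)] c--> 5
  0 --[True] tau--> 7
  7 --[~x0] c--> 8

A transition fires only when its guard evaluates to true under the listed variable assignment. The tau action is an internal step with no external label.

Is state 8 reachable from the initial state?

Answer: UNREACHABLE

Working:
After dropping false guards: 16 live edges.
Layer 0: {0}
Layer 1: {7}  cumulative {0,7}
Reachable = {0,7}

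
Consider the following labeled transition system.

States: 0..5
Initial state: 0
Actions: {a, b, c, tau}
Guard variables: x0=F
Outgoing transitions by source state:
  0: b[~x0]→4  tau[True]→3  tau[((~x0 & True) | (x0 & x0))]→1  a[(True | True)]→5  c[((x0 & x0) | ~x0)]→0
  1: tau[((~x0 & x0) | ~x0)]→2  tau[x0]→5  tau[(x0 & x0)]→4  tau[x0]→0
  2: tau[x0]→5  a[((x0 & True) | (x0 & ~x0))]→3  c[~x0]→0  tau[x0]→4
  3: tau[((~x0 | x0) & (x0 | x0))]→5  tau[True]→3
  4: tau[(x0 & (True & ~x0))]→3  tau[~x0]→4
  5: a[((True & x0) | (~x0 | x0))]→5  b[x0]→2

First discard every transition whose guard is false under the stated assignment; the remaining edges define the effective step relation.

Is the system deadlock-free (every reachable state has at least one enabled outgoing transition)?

Answer: DEADLOCK-FREE

Trace:
Reachable = {0,1,2,3,4,5}
  0: a→5  b→4  c→0  tau→1  tau→3  [5 exit(s)]
  1: tau→2  [1 exit(s)]
  2: c→0  [1 exit(s)]
  3: tau→3  [1 exit(s)]
  4: tau→4  [1 exit(s)]
  5: a→5  [1 exit(s)]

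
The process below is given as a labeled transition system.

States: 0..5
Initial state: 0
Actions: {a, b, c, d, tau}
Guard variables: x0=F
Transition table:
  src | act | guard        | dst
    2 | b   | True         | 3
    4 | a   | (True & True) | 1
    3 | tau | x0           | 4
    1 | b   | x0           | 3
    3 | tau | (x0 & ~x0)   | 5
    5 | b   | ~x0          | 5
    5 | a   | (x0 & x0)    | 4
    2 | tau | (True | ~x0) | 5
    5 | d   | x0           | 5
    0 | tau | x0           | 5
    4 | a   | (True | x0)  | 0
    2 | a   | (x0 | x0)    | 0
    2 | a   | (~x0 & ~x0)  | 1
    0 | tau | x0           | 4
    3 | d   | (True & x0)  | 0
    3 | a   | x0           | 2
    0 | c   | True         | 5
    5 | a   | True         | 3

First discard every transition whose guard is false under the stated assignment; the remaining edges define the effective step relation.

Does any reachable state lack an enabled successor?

Answer: DEADLOCK at state 3

Trace:
Reach set: {0,3,5}
  0: c→5  [1 exit(s)]
  3: ∅  [STUCK]
  5: a→3  b→5  [2 exit(s)]
witness 3: c·a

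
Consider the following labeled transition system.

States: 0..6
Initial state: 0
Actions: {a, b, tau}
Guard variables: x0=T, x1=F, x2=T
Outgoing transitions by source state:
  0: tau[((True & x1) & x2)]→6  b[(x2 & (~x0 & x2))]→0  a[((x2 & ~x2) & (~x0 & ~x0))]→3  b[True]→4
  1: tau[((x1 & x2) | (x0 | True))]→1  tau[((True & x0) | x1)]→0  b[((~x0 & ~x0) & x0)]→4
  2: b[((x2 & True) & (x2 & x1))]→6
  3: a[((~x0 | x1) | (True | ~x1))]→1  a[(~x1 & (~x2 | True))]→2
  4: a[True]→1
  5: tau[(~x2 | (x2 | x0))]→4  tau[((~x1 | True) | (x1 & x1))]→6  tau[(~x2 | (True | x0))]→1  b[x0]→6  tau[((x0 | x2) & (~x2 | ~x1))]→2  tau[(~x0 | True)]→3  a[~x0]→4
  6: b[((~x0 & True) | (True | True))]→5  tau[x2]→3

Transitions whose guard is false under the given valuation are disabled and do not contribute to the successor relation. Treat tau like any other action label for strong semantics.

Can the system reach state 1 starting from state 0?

Guard filter leaves 14 enabled edge(s).
depth 0: {0}
depth 1: {4}  total {0,4}
depth 2: {1}  total {0,1,4}
Reach set: {0,1,4}
Path to 1: b·a

Answer: REACHABLE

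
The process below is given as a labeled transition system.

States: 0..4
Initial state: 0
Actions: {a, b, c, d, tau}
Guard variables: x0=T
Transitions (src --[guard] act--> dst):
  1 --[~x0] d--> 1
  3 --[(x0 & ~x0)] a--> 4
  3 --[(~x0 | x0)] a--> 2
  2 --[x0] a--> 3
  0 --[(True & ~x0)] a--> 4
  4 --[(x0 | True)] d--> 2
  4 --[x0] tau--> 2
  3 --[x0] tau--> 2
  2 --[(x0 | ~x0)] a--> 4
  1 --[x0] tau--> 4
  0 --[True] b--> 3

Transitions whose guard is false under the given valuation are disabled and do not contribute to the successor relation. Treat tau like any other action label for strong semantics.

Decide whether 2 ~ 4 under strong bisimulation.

Answer: NOT BISIMILAR

Trace:
Bisimulation quotient by refinement:
  P[0] = {{0,1,2,3,4}}
  P[1] = {{0},{1},{2},{3},{4}}
Fixed point at round 2; 5 class(es).
2∈{2}, 4∈{4}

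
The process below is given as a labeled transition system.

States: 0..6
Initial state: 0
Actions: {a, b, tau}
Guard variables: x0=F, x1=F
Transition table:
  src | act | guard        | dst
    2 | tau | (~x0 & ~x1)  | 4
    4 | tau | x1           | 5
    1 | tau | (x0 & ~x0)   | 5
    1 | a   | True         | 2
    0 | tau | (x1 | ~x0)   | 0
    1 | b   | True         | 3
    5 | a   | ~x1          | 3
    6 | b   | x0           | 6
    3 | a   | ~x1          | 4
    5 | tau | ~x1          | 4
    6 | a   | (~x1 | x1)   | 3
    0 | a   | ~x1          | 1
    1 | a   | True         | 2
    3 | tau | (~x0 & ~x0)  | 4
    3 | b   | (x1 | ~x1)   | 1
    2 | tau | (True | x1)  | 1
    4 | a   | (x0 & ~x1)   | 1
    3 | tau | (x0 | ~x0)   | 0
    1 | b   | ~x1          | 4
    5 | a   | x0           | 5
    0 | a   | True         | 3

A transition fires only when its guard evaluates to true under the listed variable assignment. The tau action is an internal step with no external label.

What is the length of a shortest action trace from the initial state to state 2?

Layered search for 2:
  depth 0: {0}
  depth 1: {1,3}
  depth 2: {2,4}
first hit 2 at d=2 via a·a

Answer: 2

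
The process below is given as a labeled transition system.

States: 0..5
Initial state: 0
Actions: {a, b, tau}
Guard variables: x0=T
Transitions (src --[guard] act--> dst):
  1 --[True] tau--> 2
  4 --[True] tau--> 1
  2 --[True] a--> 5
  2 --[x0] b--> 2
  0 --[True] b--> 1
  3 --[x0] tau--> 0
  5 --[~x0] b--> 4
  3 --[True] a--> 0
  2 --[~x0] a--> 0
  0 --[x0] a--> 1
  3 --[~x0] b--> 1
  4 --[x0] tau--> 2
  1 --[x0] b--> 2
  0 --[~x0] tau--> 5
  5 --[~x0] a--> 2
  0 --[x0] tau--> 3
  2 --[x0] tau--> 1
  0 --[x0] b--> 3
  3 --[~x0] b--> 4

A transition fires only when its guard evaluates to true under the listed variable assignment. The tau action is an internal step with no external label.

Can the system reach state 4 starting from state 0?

Guard filter leaves 13 enabled edge(s).
Layer 0: {0}
Layer 1: {1,3}  cumulative {0,1,3}
Layer 2: {2}  cumulative {0,1,2,3}
Layer 3: {5}  cumulative {0,1,2,3,5}
Reachable = {0,1,2,3,5}

Answer: UNREACHABLE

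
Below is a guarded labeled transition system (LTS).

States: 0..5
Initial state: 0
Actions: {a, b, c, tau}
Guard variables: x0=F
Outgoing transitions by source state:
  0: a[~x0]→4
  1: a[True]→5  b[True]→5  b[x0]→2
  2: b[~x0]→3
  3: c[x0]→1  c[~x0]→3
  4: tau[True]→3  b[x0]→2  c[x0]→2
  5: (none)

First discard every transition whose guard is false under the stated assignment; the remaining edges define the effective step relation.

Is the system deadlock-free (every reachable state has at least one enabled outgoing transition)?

Answer: DEADLOCK-FREE

Trace:
Reach set: {0,3,4}
  0: a→4  [1 out]
  3: c→3  [1 out]
  4: tau→3  [1 out]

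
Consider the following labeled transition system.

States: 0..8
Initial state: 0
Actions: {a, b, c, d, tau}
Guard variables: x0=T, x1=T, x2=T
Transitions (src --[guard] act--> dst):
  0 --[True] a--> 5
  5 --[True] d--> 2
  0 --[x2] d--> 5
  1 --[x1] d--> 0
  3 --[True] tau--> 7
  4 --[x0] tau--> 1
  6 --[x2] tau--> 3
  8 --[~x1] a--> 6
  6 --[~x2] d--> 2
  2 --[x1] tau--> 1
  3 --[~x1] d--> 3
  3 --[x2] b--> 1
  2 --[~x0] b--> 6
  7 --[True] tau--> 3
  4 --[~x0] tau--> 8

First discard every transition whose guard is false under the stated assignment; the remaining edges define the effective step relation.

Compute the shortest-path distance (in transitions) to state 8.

BFS to 8:
  L0 = {0}
  L1 = {5}
  L2 = {2}
  L3 = {1}
8 never appears.

Answer: UNREACHABLE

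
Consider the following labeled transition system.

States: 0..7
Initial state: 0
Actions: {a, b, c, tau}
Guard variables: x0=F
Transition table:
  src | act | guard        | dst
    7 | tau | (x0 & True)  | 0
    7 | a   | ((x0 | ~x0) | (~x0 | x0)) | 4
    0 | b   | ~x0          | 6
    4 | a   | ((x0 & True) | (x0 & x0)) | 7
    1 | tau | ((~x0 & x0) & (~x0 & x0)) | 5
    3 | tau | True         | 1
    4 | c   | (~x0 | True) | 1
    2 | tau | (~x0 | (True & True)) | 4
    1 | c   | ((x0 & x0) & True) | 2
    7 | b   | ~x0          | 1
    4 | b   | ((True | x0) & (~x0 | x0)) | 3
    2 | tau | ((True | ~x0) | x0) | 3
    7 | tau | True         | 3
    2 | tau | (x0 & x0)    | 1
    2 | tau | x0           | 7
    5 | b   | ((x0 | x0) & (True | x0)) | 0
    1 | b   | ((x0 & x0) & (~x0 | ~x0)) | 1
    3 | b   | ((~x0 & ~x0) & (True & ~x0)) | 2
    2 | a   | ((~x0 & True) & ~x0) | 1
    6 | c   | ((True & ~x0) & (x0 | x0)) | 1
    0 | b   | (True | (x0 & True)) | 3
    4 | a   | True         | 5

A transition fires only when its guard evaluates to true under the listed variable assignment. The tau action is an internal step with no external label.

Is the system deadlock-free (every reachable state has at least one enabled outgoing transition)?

Answer: DEADLOCK at state 1

Trace:
Reachable = {0,1,2,3,4,5,6}
  0: b→3  b→6  [2 out]
  1: ∅  [no exit]
  2: a→1  tau→3  tau→4  [3 out]
  3: b→2  tau→1  [2 out]
  4: a→5  b→3  c→1  [3 out]
  5: ∅  [no exit]
  6: ∅  [no exit]
witness 1: b·tau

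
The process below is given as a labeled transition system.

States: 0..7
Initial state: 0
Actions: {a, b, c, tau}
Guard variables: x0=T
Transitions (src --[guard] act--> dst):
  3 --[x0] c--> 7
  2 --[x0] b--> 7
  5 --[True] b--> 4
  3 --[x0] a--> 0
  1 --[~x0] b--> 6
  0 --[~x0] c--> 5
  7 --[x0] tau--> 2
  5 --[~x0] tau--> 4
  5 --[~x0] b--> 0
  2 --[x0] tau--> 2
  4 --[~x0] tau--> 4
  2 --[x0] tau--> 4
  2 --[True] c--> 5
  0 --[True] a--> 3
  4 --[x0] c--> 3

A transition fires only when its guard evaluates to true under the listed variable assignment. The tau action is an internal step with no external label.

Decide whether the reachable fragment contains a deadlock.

Answer: DEADLOCK-FREE

Analysis:
Reachable = {0,2,3,4,5,7}
  0: a→3  [deg 1]
  2: b→7  c→5  tau→2  tau→4  [deg 4]
  3: a→0  c→7  [deg 2]
  4: c→3  [deg 1]
  5: b→4  [deg 1]
  7: tau→2  [deg 1]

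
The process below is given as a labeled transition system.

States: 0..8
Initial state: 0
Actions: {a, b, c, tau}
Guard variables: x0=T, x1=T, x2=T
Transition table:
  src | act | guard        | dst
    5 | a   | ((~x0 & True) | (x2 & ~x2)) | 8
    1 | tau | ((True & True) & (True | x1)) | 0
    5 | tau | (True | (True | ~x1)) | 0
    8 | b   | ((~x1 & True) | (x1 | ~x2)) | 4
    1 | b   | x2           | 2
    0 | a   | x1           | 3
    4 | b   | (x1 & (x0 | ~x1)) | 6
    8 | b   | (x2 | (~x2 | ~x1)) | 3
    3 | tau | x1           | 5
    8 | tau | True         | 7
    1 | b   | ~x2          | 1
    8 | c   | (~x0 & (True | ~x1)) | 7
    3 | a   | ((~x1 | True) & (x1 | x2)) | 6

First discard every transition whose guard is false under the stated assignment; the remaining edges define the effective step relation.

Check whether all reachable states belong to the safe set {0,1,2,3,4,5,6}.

Allowed set {0,1,2,3,4,5,6}
Reach set: {0,3,5,6}
  0: safe
  3: safe
  5: safe
  6: safe

Answer: INVARIANT HOLDS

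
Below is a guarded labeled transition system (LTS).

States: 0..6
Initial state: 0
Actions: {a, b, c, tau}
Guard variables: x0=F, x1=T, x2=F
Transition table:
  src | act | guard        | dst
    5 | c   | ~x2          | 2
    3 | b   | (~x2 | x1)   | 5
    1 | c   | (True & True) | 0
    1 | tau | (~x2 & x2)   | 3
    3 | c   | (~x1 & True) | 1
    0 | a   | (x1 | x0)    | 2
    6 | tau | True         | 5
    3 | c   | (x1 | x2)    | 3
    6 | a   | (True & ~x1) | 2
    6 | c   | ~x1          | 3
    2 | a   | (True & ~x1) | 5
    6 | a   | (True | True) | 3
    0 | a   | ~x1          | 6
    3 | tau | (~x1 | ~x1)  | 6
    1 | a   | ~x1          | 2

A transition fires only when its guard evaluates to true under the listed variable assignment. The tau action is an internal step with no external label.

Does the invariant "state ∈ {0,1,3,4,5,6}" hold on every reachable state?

Inv-set: {0,1,3,4,5,6}
Reach set: {0,2}
  0: ✓
  2: VIOLATES
counterexample path to 2: a

Answer: INVARIANT VIOLATED at state 2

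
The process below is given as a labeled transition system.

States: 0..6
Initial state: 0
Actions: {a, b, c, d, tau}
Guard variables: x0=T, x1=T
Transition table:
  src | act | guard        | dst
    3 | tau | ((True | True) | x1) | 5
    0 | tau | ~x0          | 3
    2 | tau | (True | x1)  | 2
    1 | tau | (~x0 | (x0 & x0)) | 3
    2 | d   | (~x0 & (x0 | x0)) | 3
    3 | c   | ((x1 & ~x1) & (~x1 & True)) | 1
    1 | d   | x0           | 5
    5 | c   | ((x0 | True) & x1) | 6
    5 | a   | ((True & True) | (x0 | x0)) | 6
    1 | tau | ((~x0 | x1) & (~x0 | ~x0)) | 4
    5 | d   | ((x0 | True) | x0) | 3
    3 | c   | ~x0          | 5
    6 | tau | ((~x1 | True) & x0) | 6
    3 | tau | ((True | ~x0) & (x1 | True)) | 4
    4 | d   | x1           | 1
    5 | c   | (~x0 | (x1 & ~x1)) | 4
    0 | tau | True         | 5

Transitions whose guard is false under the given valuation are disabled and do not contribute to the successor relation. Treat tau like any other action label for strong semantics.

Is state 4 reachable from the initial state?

Guard filter leaves 11 enabled edge(s).
depth 0: {0}
depth 1: {5}  now seen {0,5}
depth 2: {3,6}  now seen {0,3,5,6}
depth 3: {4}  now seen {0,3,4,5,6}
depth 4: {1}  now seen {0,1,3,4,5,6}
Reachable = {0,1,3,4,5,6}
Path to 4: tau·d·tau

Answer: REACHABLE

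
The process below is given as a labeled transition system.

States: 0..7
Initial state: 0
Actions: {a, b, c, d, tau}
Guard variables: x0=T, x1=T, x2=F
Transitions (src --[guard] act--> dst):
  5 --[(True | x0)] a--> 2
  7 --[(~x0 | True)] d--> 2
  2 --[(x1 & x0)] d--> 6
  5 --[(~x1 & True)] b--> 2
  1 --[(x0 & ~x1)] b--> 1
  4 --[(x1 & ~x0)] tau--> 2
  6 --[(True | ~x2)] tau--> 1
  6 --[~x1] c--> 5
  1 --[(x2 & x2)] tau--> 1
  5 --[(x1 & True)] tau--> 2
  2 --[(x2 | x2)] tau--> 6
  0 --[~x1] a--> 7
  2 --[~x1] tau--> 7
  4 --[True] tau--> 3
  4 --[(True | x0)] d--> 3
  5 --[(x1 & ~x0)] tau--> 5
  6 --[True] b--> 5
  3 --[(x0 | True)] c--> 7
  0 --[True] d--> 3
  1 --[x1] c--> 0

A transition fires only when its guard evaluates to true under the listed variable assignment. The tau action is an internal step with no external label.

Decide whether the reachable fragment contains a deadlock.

Reach set: {0,1,2,3,5,6,7}
  0: d→3  [1 exit(s)]
  1: c→0  [1 exit(s)]
  2: d→6  [1 exit(s)]
  3: c→7  [1 exit(s)]
  5: a→2  tau→2  [2 exit(s)]
  6: b→5  tau→1  [2 exit(s)]
  7: d→2  [1 exit(s)]

Answer: DEADLOCK-FREE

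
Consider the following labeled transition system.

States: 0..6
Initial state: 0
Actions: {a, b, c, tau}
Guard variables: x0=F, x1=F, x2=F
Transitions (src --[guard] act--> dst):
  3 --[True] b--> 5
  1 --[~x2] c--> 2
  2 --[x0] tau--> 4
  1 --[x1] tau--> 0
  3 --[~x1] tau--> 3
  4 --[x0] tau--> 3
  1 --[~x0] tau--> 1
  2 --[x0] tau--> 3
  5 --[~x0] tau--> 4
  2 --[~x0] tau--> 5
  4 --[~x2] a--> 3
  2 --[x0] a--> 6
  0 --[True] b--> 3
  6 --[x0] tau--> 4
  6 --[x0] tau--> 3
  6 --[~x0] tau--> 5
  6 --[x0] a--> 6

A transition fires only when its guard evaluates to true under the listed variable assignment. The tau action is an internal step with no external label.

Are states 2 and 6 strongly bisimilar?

Refine partition for ~:
  P[0] = {{0,1,2,3,4,5,6}}
  P[1] = {{0},{1},{2,5,6},{3},{4}}
  P[2] = {{0},{1},{2,6},{3},{4},{5}}
6 equivalence class(es) (converged in 3)
class of 2: {2,6}; class of 6: {2,6}

Answer: BISIMILAR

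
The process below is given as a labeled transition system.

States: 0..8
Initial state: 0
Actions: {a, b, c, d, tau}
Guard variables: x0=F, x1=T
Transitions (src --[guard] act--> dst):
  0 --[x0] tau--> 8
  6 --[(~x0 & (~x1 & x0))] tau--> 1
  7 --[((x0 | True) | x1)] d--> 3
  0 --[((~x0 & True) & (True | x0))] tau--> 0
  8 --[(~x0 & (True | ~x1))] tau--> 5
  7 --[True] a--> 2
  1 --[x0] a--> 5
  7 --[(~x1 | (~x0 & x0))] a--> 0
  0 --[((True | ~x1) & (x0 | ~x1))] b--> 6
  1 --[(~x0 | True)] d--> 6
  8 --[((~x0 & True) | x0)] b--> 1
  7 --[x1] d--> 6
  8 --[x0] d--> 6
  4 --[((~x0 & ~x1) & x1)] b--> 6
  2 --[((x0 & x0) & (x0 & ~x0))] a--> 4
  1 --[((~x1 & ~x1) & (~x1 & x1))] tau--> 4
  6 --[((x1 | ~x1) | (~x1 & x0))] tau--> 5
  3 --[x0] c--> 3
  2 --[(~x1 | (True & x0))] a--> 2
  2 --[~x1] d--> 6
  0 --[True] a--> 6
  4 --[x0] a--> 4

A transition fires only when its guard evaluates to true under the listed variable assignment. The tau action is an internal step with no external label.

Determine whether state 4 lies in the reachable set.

After dropping false guards: 9 live edges.
Layer 0: {0}
Layer 1: {6}  total {0,6}
Layer 2: {5}  total {0,5,6}
Reach set: {0,5,6}

Answer: UNREACHABLE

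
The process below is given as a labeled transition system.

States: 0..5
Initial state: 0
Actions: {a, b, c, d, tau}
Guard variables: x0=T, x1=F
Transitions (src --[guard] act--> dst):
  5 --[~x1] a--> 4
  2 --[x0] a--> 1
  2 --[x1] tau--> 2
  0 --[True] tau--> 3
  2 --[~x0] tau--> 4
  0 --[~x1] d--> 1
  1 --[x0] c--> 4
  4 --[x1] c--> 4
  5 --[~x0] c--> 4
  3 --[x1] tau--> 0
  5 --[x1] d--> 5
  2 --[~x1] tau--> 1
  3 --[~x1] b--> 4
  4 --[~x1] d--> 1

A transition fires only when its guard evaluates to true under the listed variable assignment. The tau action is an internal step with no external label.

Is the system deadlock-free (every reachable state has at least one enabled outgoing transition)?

Answer: DEADLOCK-FREE

Working:
R = {0,1,3,4}
  0: d→1  tau→3  [2 out]
  1: c→4  [1 out]
  3: b→4  [1 out]
  4: d→1  [1 out]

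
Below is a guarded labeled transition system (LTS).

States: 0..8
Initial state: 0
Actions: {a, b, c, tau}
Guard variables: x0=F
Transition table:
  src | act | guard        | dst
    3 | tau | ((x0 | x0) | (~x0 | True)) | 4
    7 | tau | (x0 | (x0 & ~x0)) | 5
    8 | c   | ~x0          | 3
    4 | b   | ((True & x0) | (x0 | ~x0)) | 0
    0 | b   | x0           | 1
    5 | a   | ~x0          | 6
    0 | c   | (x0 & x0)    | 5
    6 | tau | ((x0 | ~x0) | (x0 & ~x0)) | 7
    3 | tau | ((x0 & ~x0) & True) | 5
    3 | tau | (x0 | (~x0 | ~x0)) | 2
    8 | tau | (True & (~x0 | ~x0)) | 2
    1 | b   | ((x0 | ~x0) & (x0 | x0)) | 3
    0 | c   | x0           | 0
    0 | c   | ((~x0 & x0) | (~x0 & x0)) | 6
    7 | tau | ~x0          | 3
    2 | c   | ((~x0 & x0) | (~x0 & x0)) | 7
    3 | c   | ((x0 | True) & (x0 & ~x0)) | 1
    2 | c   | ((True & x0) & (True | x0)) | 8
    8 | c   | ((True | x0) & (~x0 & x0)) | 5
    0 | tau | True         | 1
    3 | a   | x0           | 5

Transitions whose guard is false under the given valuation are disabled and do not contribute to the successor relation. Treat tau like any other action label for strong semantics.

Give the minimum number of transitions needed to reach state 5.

BFS to 5:
  Layer 0: {0}
  Layer 1: {1}
5 never appears.

Answer: UNREACHABLE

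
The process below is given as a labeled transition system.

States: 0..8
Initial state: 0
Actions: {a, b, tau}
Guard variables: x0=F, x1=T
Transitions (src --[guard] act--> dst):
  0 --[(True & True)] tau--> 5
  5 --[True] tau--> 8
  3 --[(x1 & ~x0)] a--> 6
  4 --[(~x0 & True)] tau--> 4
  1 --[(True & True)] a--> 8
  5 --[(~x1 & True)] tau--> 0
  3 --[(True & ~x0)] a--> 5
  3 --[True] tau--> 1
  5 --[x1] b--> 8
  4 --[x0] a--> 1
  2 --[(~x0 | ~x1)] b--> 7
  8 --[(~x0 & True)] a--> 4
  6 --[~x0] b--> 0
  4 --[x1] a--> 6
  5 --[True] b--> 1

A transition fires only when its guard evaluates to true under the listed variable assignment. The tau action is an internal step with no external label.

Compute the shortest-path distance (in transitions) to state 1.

Answer: 2

Working:
Breadth-first toward 1:
  depth 0: {0}
  depth 1: {5}
  depth 2: {1,8}
depth(1)=2, e.g. tau·b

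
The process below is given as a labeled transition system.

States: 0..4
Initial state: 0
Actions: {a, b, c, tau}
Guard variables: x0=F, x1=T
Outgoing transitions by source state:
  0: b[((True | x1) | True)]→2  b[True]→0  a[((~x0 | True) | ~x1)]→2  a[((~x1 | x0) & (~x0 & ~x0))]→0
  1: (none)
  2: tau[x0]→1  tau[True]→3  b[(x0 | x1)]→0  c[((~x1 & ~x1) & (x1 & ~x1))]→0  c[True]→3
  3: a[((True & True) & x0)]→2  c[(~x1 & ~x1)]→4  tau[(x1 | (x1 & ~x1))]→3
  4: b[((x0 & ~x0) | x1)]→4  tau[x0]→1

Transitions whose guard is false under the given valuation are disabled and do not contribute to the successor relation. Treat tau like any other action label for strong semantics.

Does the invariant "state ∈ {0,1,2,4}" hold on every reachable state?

Answer: INVARIANT VIOLATED at state 3

Working:
Allowed set {0,1,2,4}
R = {0,2,3}
  0: ✓
  2: ✓
  3: outside
reach 3 via b·tau — violates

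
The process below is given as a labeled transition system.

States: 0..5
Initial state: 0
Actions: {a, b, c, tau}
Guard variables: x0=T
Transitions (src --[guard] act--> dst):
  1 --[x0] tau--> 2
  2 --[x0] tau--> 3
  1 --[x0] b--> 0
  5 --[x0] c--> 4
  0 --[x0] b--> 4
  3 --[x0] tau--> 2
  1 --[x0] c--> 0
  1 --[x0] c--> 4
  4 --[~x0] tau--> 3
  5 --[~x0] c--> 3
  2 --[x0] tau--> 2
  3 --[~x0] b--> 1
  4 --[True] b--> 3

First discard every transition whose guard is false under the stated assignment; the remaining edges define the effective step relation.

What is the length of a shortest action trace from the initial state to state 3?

Answer: 2

Trace:
BFS to 3:
  depth 0: {0}
  depth 1: {4}
  depth 2: {3}
first hit 3 at d=2 via b·b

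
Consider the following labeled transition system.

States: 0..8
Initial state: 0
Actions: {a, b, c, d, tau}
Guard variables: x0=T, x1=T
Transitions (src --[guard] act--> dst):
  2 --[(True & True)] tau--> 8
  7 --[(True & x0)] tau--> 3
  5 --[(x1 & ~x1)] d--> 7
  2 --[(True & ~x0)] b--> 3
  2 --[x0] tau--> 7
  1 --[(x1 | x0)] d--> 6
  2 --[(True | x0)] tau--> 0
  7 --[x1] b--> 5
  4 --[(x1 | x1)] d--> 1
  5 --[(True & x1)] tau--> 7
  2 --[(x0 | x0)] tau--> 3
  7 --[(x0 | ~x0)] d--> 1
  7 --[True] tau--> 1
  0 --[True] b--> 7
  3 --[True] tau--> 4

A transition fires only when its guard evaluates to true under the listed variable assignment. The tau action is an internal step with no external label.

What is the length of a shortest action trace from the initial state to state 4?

BFS to 4:
  Layer 0: {0}
  Layer 1: {7}
  Layer 2: {1,3,5}
  Layer 3: {4,6}
4 enters at depth 3; path b·tau·tau

Answer: 3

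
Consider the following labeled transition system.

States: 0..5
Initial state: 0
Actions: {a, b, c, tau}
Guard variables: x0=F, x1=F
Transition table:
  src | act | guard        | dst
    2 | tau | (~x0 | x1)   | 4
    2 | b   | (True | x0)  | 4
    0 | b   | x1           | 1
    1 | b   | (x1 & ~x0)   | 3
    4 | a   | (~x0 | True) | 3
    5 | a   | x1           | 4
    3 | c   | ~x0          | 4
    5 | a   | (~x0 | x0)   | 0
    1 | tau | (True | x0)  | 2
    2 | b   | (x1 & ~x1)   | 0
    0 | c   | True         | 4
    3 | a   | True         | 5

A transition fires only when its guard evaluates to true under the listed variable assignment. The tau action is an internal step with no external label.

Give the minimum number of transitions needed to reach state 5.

Layered search for 5:
  L0 = {0}
  L1 = {4}
  L2 = {3}
  L3 = {5}
first hit 5 at d=3 via c·a·a

Answer: 3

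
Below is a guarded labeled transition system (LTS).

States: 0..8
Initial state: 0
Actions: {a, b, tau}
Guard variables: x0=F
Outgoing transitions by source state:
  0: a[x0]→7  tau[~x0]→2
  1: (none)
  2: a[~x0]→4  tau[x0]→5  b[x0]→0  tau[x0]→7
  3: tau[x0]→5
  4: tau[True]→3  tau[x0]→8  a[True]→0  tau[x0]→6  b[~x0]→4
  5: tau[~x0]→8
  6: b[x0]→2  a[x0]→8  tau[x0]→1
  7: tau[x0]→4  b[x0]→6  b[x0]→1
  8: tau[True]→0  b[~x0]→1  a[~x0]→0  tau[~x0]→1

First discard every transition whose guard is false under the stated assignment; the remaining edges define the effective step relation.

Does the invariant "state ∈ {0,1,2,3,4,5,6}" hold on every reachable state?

Answer: INVARIANT HOLDS

Analysis:
Safe = {0,1,2,3,4,5,6}
R = {0,2,3,4}
  0: ✓
  2: ✓
  3: ✓
  4: ✓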